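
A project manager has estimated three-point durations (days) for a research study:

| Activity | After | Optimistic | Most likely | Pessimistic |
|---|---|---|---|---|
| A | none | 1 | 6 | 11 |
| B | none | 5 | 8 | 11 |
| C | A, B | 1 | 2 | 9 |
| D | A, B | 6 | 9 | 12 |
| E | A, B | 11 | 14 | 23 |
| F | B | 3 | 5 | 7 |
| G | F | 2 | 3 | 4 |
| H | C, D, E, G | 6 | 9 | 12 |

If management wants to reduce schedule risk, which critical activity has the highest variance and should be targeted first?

E

te_A = (1 + 4·6 + 11)/6 = 36/6 = 6; σ²_A = ((11−1)/6)² = 2.778
te_B = (5 + 4·8 + 11)/6 = 48/6 = 8; σ²_B = ((11−5)/6)² = 1.000
te_C = (1 + 4·2 + 9)/6 = 18/6 = 3; σ²_C = ((9−1)/6)² = 1.778
te_D = (6 + 4·9 + 12)/6 = 54/6 = 9; σ²_D = ((12−6)/6)² = 1.000
te_E = (11 + 4·14 + 23)/6 = 90/6 = 15; σ²_E = ((23−11)/6)² = 4.000
te_F = (3 + 4·5 + 7)/6 = 30/6 = 5; σ²_F = ((7−3)/6)² = 0.444
te_G = (2 + 4·3 + 4)/6 = 18/6 = 3; σ²_G = ((4−2)/6)² = 0.111
te_H = (6 + 4·9 + 12)/6 = 54/6 = 9; σ²_H = ((12−6)/6)² = 1.000

Forward pass:
ES_A = 0; EF_A = 6
ES_B = 0; EF_B = 8
ES_C = max(EF_A=6, EF_B=8) = 8; EF_C = 8+3 = 11
ES_D = max(EF_A=6, EF_B=8) = 8; EF_D = 8+9 = 17
ES_E = max(EF_A=6, EF_B=8) = 8; EF_E = 8+15 = 23
ES_F = 8; EF_F = 8+5 = 13
ES_G = 13; EF_G = 13+3 = 16
ES_H = max(EF_C=11, EF_D=17, EF_E=23, EF_G=16) = 23; EF_H = 23+9 = 32
Expected project duration μ = 32 days. Critical path: B → E → H.

Variances on critical path: σ²_B=1.000, σ²_E=4.000, σ²_H=1.000.
Largest is σ²_E = 4.000.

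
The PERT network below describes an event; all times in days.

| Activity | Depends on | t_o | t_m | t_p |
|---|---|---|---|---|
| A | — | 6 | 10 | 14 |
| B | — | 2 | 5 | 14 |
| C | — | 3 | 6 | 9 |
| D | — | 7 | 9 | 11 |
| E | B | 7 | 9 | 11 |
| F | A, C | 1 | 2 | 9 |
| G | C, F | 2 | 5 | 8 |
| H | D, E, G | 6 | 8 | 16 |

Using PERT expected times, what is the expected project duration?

27 days

te_A = (6 + 4·10 + 14)/6 = 60/6 = 10
te_B = (2 + 4·5 + 14)/6 = 36/6 = 6
te_C = (3 + 4·6 + 9)/6 = 36/6 = 6
te_D = (7 + 4·9 + 11)/6 = 54/6 = 9
te_E = (7 + 4·9 + 11)/6 = 54/6 = 9
te_F = (1 + 4·2 + 9)/6 = 18/6 = 3
te_G = (2 + 4·5 + 8)/6 = 30/6 = 5
te_H = (6 + 4·8 + 16)/6 = 54/6 = 9

Forward pass:
ES_A = 0; EF_A = 10
ES_B = 0; EF_B = 6
ES_C = 0; EF_C = 6
ES_D = 0; EF_D = 9
ES_E = 6; EF_E = 6+9 = 15
ES_F = max(EF_A=10, EF_C=6) = 10; EF_F = 10+3 = 13
ES_G = max(EF_C=6, EF_F=13) = 13; EF_G = 13+5 = 18
ES_H = max(EF_D=9, EF_E=15, EF_G=18) = 18; EF_H = 18+9 = 27
Expected project duration μ = 27 days. Critical path: A → F → G → H.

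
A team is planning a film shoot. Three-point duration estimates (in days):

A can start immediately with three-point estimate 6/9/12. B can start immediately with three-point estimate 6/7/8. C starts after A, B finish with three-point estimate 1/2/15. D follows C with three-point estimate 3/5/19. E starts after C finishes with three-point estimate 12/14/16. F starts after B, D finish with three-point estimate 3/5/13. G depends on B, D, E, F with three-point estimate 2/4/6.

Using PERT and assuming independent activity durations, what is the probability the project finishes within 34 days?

0.866

te_A = (6 + 4·9 + 12)/6 = 54/6 = 9; σ²_A = ((12−6)/6)² = 1.000
te_B = (6 + 4·7 + 8)/6 = 42/6 = 7; σ²_B = ((8−6)/6)² = 0.111
te_C = (1 + 4·2 + 15)/6 = 24/6 = 4; σ²_C = ((15−1)/6)² = 5.444
te_D = (3 + 4·5 + 19)/6 = 42/6 = 7; σ²_D = ((19−3)/6)² = 7.111
te_E = (12 + 4·14 + 16)/6 = 84/6 = 14; σ²_E = ((16−12)/6)² = 0.444
te_F = (3 + 4·5 + 13)/6 = 36/6 = 6; σ²_F = ((13−3)/6)² = 2.778
te_G = (2 + 4·4 + 6)/6 = 24/6 = 4; σ²_G = ((6−2)/6)² = 0.444

Forward pass:
ES_A = 0; EF_A = 9
ES_B = 0; EF_B = 7
ES_C = max(EF_A=9, EF_B=7) = 9; EF_C = 9+4 = 13
ES_D = 13; EF_D = 13+7 = 20
ES_E = 13; EF_E = 13+14 = 27
ES_F = max(EF_B=7, EF_D=20) = 20; EF_F = 20+6 = 26
ES_G = max(EF_B=7, EF_D=20, EF_E=27, EF_F=26) = 27; EF_G = 27+4 = 31
Expected project duration μ = 31 days. Critical path: A → C → E → G.

Variance along critical path = 1.000 + 5.444 + 0.444 + 0.444 = 7.333; σ = √7.333 = 2.708 days.
Z = (34 − 31) / 2.708 = 1.108
P(T ≤ 34) = Φ(1.108) ≈ 0.866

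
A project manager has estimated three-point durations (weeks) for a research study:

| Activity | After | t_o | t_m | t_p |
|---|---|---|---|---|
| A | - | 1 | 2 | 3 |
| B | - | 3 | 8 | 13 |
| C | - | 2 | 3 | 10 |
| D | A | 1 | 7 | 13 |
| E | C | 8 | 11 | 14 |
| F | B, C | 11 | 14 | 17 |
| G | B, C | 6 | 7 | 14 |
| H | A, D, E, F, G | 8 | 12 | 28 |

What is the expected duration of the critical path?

te_A = (1 + 4·2 + 3)/6 = 12/6 = 2
te_B = (3 + 4·8 + 13)/6 = 48/6 = 8
te_C = (2 + 4·3 + 10)/6 = 24/6 = 4
te_D = (1 + 4·7 + 13)/6 = 42/6 = 7
te_E = (8 + 4·11 + 14)/6 = 66/6 = 11
te_F = (11 + 4·14 + 17)/6 = 84/6 = 14
te_G = (6 + 4·7 + 14)/6 = 48/6 = 8
te_H = (8 + 4·12 + 28)/6 = 84/6 = 14

Forward pass:
ES_A = 0; EF_A = 2
ES_B = 0; EF_B = 8
ES_C = 0; EF_C = 4
ES_D = 2; EF_D = 2+7 = 9
ES_E = 4; EF_E = 4+11 = 15
ES_F = max(EF_B=8, EF_C=4) = 8; EF_F = 8+14 = 22
ES_G = max(EF_B=8, EF_C=4) = 8; EF_G = 8+8 = 16
ES_H = max(EF_A=2, EF_D=9, EF_E=15, EF_F=22, EF_G=16) = 22; EF_H = 22+14 = 36
Expected project duration μ = 36 weeks. Critical path: B → F → H.

36 weeks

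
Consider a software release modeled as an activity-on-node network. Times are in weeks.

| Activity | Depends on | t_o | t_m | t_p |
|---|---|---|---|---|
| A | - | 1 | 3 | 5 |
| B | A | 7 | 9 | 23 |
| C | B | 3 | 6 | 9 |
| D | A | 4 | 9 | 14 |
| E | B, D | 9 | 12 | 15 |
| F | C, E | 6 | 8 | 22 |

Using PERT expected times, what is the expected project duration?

36 weeks

te_A = (1 + 4·3 + 5)/6 = 18/6 = 3
te_B = (7 + 4·9 + 23)/6 = 66/6 = 11
te_C = (3 + 4·6 + 9)/6 = 36/6 = 6
te_D = (4 + 4·9 + 14)/6 = 54/6 = 9
te_E = (9 + 4·12 + 15)/6 = 72/6 = 12
te_F = (6 + 4·8 + 22)/6 = 60/6 = 10

Forward pass:
ES_A = 0; EF_A = 3
ES_B = 3; EF_B = 3+11 = 14
ES_C = 14; EF_C = 14+6 = 20
ES_D = 3; EF_D = 3+9 = 12
ES_E = max(EF_B=14, EF_D=12) = 14; EF_E = 14+12 = 26
ES_F = max(EF_C=20, EF_E=26) = 26; EF_F = 26+10 = 36
Expected project duration μ = 36 weeks. Critical path: A → B → E → F.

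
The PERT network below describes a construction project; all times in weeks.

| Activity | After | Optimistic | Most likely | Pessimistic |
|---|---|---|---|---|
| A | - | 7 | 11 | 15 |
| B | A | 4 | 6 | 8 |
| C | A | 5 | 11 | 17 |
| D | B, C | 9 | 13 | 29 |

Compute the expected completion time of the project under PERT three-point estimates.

te_A = (7 + 4·11 + 15)/6 = 66/6 = 11
te_B = (4 + 4·6 + 8)/6 = 36/6 = 6
te_C = (5 + 4·11 + 17)/6 = 66/6 = 11
te_D = (9 + 4·13 + 29)/6 = 90/6 = 15

Forward pass:
ES_A = 0; EF_A = 11
ES_B = 11; EF_B = 11+6 = 17
ES_C = 11; EF_C = 11+11 = 22
ES_D = max(EF_B=17, EF_C=22) = 22; EF_D = 22+15 = 37
Expected project duration μ = 37 weeks. Critical path: A → C → D.

37 weeks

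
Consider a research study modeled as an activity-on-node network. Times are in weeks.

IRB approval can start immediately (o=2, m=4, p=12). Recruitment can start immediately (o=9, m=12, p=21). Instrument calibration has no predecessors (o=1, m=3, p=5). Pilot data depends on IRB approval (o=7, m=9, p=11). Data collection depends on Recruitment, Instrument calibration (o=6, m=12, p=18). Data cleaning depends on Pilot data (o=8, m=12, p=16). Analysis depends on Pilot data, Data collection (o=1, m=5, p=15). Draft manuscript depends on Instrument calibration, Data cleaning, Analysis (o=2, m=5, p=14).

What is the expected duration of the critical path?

te_IRB approval = (2 + 4·4 + 12)/6 = 30/6 = 5
te_Recruitment = (9 + 4·12 + 21)/6 = 78/6 = 13
te_Instrument calibration = (1 + 4·3 + 5)/6 = 18/6 = 3
te_Pilot data = (7 + 4·9 + 11)/6 = 54/6 = 9
te_Data collection = (6 + 4·12 + 18)/6 = 72/6 = 12
te_Data cleaning = (8 + 4·12 + 16)/6 = 72/6 = 12
te_Analysis = (1 + 4·5 + 15)/6 = 36/6 = 6
te_Draft manuscript = (2 + 4·5 + 14)/6 = 36/6 = 6

Forward pass:
ES_IRB approval = 0; EF_IRB approval = 5
ES_Recruitment = 0; EF_Recruitment = 13
ES_Instrument calibration = 0; EF_Instrument calibration = 3
ES_Pilot data = 5; EF_Pilot data = 5+9 = 14
ES_Data collection = max(EF_Recruitment=13, EF_Instrument calibration=3) = 13; EF_Data collection = 13+12 = 25
ES_Data cleaning = 14; EF_Data cleaning = 14+12 = 26
ES_Analysis = max(EF_Pilot data=14, EF_Data collection=25) = 25; EF_Analysis = 25+6 = 31
ES_Draft manuscript = max(EF_Instrument calibration=3, EF_Data cleaning=26, EF_Analysis=31) = 31; EF_Draft manuscript = 31+6 = 37
Expected project duration μ = 37 weeks. Critical path: Recruitment → Data collection → Analysis → Draft manuscript.

37 weeks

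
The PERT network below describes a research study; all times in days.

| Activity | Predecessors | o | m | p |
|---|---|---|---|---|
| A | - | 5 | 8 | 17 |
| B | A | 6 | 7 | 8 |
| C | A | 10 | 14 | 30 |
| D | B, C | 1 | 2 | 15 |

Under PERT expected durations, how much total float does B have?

9 days

te_A = (5 + 4·8 + 17)/6 = 54/6 = 9
te_B = (6 + 4·7 + 8)/6 = 42/6 = 7
te_C = (10 + 4·14 + 30)/6 = 96/6 = 16
te_D = (1 + 4·2 + 15)/6 = 24/6 = 4

Forward pass:
ES_A = 0; EF_A = 9
ES_B = 9; EF_B = 9+7 = 16
ES_C = 9; EF_C = 9+16 = 25
ES_D = max(EF_B=16, EF_C=25) = 25; EF_D = 25+4 = 29
Expected project duration μ = 29 days. Critical path: A → C → D.

Backward pass:
LF_D = 29; LS_D = 29−4 = 25
LF_C = LS_D = 25; LS_C = 25−16 = 9
LF_B = LS_D = 25; LS_B = 25−7 = 18
LF_A = min(LS_B=18, LS_C=9) = 9; LS_A = 9−9 = 0
Slack_B = LS_B − ES_B = 18 − 9 = 9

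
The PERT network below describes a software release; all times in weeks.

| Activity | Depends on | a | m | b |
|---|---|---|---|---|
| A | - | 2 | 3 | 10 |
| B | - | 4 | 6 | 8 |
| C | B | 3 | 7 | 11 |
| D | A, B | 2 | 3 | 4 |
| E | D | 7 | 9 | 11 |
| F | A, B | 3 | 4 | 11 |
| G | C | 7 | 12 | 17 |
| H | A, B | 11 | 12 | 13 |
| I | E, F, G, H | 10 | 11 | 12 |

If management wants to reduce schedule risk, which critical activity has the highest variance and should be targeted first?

te_A = (2 + 4·3 + 10)/6 = 24/6 = 4; σ²_A = ((10−2)/6)² = 1.778
te_B = (4 + 4·6 + 8)/6 = 36/6 = 6; σ²_B = ((8−4)/6)² = 0.444
te_C = (3 + 4·7 + 11)/6 = 42/6 = 7; σ²_C = ((11−3)/6)² = 1.778
te_D = (2 + 4·3 + 4)/6 = 18/6 = 3; σ²_D = ((4−2)/6)² = 0.111
te_E = (7 + 4·9 + 11)/6 = 54/6 = 9; σ²_E = ((11−7)/6)² = 0.444
te_F = (3 + 4·4 + 11)/6 = 30/6 = 5; σ²_F = ((11−3)/6)² = 1.778
te_G = (7 + 4·12 + 17)/6 = 72/6 = 12; σ²_G = ((17−7)/6)² = 2.778
te_H = (11 + 4·12 + 13)/6 = 72/6 = 12; σ²_H = ((13−11)/6)² = 0.111
te_I = (10 + 4·11 + 12)/6 = 66/6 = 11; σ²_I = ((12−10)/6)² = 0.111

Forward pass:
ES_A = 0; EF_A = 4
ES_B = 0; EF_B = 6
ES_C = 6; EF_C = 6+7 = 13
ES_D = max(EF_A=4, EF_B=6) = 6; EF_D = 6+3 = 9
ES_E = 9; EF_E = 9+9 = 18
ES_F = max(EF_A=4, EF_B=6) = 6; EF_F = 6+5 = 11
ES_G = 13; EF_G = 13+12 = 25
ES_H = max(EF_A=4, EF_B=6) = 6; EF_H = 6+12 = 18
ES_I = max(EF_E=18, EF_F=11, EF_G=25, EF_H=18) = 25; EF_I = 25+11 = 36
Expected project duration μ = 36 weeks. Critical path: B → C → G → I.

Variances on critical path: σ²_B=0.444, σ²_C=1.778, σ²_G=2.778, σ²_I=0.111.
Largest is σ²_G = 2.778.

G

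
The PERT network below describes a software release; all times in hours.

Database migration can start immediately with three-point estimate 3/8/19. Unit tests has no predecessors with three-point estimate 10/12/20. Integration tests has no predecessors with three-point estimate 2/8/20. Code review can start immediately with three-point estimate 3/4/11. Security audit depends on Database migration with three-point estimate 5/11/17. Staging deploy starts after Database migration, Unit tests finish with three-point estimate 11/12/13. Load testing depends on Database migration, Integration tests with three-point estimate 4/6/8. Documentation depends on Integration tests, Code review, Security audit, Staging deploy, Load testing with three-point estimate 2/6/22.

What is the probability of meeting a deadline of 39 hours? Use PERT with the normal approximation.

te_Database migration = (3 + 4·8 + 19)/6 = 54/6 = 9; σ²_Database migration = ((19−3)/6)² = 7.111
te_Unit tests = (10 + 4·12 + 20)/6 = 78/6 = 13; σ²_Unit tests = ((20−10)/6)² = 2.778
te_Integration tests = (2 + 4·8 + 20)/6 = 54/6 = 9; σ²_Integration tests = ((20−2)/6)² = 9.000
te_Code review = (3 + 4·4 + 11)/6 = 30/6 = 5; σ²_Code review = ((11−3)/6)² = 1.778
te_Security audit = (5 + 4·11 + 17)/6 = 66/6 = 11; σ²_Security audit = ((17−5)/6)² = 4.000
te_Staging deploy = (11 + 4·12 + 13)/6 = 72/6 = 12; σ²_Staging deploy = ((13−11)/6)² = 0.111
te_Load testing = (4 + 4·6 + 8)/6 = 36/6 = 6; σ²_Load testing = ((8−4)/6)² = 0.444
te_Documentation = (2 + 4·6 + 22)/6 = 48/6 = 8; σ²_Documentation = ((22−2)/6)² = 11.111

Forward pass:
ES_Database migration = 0; EF_Database migration = 9
ES_Unit tests = 0; EF_Unit tests = 13
ES_Integration tests = 0; EF_Integration tests = 9
ES_Code review = 0; EF_Code review = 5
ES_Security audit = 9; EF_Security audit = 9+11 = 20
ES_Staging deploy = max(EF_Database migration=9, EF_Unit tests=13) = 13; EF_Staging deploy = 13+12 = 25
ES_Load testing = max(EF_Database migration=9, EF_Integration tests=9) = 9; EF_Load testing = 9+6 = 15
ES_Documentation = max(EF_Integration tests=9, EF_Code review=5, EF_Security audit=20, EF_Staging deploy=25, EF_Load testing=15) = 25; EF_Documentation = 25+8 = 33
Expected project duration μ = 33 hours. Critical path: Unit tests → Staging deploy → Documentation.

Variance along critical path = 2.778 + 0.111 + 11.111 = 14.000; σ = √14.000 = 3.742 hours.
Z = (39 − 33) / 3.742 = 1.604
P(T ≤ 39) = Φ(1.604) ≈ 0.946

0.946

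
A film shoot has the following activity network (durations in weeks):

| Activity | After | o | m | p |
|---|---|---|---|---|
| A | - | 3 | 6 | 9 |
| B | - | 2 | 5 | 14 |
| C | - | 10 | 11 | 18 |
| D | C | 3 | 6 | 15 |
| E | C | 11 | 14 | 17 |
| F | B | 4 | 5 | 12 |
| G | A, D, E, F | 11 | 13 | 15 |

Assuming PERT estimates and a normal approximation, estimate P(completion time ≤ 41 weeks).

0.867

te_A = (3 + 4·6 + 9)/6 = 36/6 = 6; σ²_A = ((9−3)/6)² = 1.000
te_B = (2 + 4·5 + 14)/6 = 36/6 = 6; σ²_B = ((14−2)/6)² = 4.000
te_C = (10 + 4·11 + 18)/6 = 72/6 = 12; σ²_C = ((18−10)/6)² = 1.778
te_D = (3 + 4·6 + 15)/6 = 42/6 = 7; σ²_D = ((15−3)/6)² = 4.000
te_E = (11 + 4·14 + 17)/6 = 84/6 = 14; σ²_E = ((17−11)/6)² = 1.000
te_F = (4 + 4·5 + 12)/6 = 36/6 = 6; σ²_F = ((12−4)/6)² = 1.778
te_G = (11 + 4·13 + 15)/6 = 78/6 = 13; σ²_G = ((15−11)/6)² = 0.444

Forward pass:
ES_A = 0; EF_A = 6
ES_B = 0; EF_B = 6
ES_C = 0; EF_C = 12
ES_D = 12; EF_D = 12+7 = 19
ES_E = 12; EF_E = 12+14 = 26
ES_F = 6; EF_F = 6+6 = 12
ES_G = max(EF_A=6, EF_D=19, EF_E=26, EF_F=12) = 26; EF_G = 26+13 = 39
Expected project duration μ = 39 weeks. Critical path: C → E → G.

Variance along critical path = 1.778 + 1.000 + 0.444 = 3.222; σ = √3.222 = 1.795 weeks.
Z = (41 − 39) / 1.795 = 1.114
P(T ≤ 41) = Φ(1.114) ≈ 0.867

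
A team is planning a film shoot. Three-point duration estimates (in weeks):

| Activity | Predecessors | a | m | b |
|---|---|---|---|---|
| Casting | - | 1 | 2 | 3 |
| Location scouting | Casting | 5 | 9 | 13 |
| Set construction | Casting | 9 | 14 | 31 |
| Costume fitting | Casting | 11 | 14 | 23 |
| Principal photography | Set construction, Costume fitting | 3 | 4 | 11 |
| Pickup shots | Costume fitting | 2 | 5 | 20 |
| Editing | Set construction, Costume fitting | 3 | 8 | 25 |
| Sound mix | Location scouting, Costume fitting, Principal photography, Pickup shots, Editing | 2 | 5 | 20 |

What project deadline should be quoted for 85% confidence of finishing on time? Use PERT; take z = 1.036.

te_Casting = (1 + 4·2 + 3)/6 = 12/6 = 2; σ²_Casting = ((3−1)/6)² = 0.111
te_Location scouting = (5 + 4·9 + 13)/6 = 54/6 = 9; σ²_Location scouting = ((13−5)/6)² = 1.778
te_Set construction = (9 + 4·14 + 31)/6 = 96/6 = 16; σ²_Set construction = ((31−9)/6)² = 13.444
te_Costume fitting = (11 + 4·14 + 23)/6 = 90/6 = 15; σ²_Costume fitting = ((23−11)/6)² = 4.000
te_Principal photography = (3 + 4·4 + 11)/6 = 30/6 = 5; σ²_Principal photography = ((11−3)/6)² = 1.778
te_Pickup shots = (2 + 4·5 + 20)/6 = 42/6 = 7; σ²_Pickup shots = ((20−2)/6)² = 9.000
te_Editing = (3 + 4·8 + 25)/6 = 60/6 = 10; σ²_Editing = ((25−3)/6)² = 13.444
te_Sound mix = (2 + 4·5 + 20)/6 = 42/6 = 7; σ²_Sound mix = ((20−2)/6)² = 9.000

Forward pass:
ES_Casting = 0; EF_Casting = 2
ES_Location scouting = 2; EF_Location scouting = 2+9 = 11
ES_Set construction = 2; EF_Set construction = 2+16 = 18
ES_Costume fitting = 2; EF_Costume fitting = 2+15 = 17
ES_Principal photography = max(EF_Set construction=18, EF_Costume fitting=17) = 18; EF_Principal photography = 18+5 = 23
ES_Pickup shots = 17; EF_Pickup shots = 17+7 = 24
ES_Editing = max(EF_Set construction=18, EF_Costume fitting=17) = 18; EF_Editing = 18+10 = 28
ES_Sound mix = max(EF_Location scouting=11, EF_Costume fitting=17, EF_Principal photography=23, EF_Pickup shots=24, EF_Editing=28) = 28; EF_Sound mix = 28+7 = 35
Expected project duration μ = 35 weeks. Critical path: Casting → Set construction → Editing → Sound mix.

Variance along critical path = 0.111 + 13.444 + 13.444 + 9.000 = 36.000; σ = 6.000 weeks.
D = μ + z·σ = 35 + 1.036·6.000 = 41.2 weeks

41.2 weeks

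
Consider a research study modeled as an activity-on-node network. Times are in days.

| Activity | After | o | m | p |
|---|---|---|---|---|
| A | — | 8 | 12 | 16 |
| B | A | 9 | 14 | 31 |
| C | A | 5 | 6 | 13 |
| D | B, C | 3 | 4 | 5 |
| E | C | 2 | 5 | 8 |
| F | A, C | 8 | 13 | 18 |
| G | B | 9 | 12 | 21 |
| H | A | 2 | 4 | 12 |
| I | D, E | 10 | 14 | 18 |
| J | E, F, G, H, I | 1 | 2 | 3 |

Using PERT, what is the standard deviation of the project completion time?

4.15 days

te_A = (8 + 4·12 + 16)/6 = 72/6 = 12; σ²_A = ((16−8)/6)² = 1.778
te_B = (9 + 4·14 + 31)/6 = 96/6 = 16; σ²_B = ((31−9)/6)² = 13.444
te_C = (5 + 4·6 + 13)/6 = 42/6 = 7; σ²_C = ((13−5)/6)² = 1.778
te_D = (3 + 4·4 + 5)/6 = 24/6 = 4; σ²_D = ((5−3)/6)² = 0.111
te_E = (2 + 4·5 + 8)/6 = 30/6 = 5; σ²_E = ((8−2)/6)² = 1.000
te_F = (8 + 4·13 + 18)/6 = 78/6 = 13; σ²_F = ((18−8)/6)² = 2.778
te_G = (9 + 4·12 + 21)/6 = 78/6 = 13; σ²_G = ((21−9)/6)² = 4.000
te_H = (2 + 4·4 + 12)/6 = 30/6 = 5; σ²_H = ((12−2)/6)² = 2.778
te_I = (10 + 4·14 + 18)/6 = 84/6 = 14; σ²_I = ((18−10)/6)² = 1.778
te_J = (1 + 4·2 + 3)/6 = 12/6 = 2; σ²_J = ((3−1)/6)² = 0.111

Forward pass:
ES_A = 0; EF_A = 12
ES_B = 12; EF_B = 12+16 = 28
ES_C = 12; EF_C = 12+7 = 19
ES_D = max(EF_B=28, EF_C=19) = 28; EF_D = 28+4 = 32
ES_E = 19; EF_E = 19+5 = 24
ES_F = max(EF_A=12, EF_C=19) = 19; EF_F = 19+13 = 32
ES_G = 28; EF_G = 28+13 = 41
ES_H = 12; EF_H = 12+5 = 17
ES_I = max(EF_D=32, EF_E=24) = 32; EF_I = 32+14 = 46
ES_J = max(EF_E=24, EF_F=32, EF_G=41, EF_H=17, EF_I=46) = 46; EF_J = 46+2 = 48
Expected project duration μ = 48 days. Critical path: A → B → D → I → J.

Variance along critical path = 1.778 + 13.444 + 0.111 + 1.778 + 0.111 = 17.222
σ = √17.222 = 4.150 days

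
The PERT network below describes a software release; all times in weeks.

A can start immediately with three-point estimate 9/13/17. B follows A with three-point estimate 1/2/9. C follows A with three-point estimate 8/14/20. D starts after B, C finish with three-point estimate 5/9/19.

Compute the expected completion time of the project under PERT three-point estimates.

te_A = (9 + 4·13 + 17)/6 = 78/6 = 13
te_B = (1 + 4·2 + 9)/6 = 18/6 = 3
te_C = (8 + 4·14 + 20)/6 = 84/6 = 14
te_D = (5 + 4·9 + 19)/6 = 60/6 = 10

Forward pass:
ES_A = 0; EF_A = 13
ES_B = 13; EF_B = 13+3 = 16
ES_C = 13; EF_C = 13+14 = 27
ES_D = max(EF_B=16, EF_C=27) = 27; EF_D = 27+10 = 37
Expected project duration μ = 37 weeks. Critical path: A → C → D.

37 weeks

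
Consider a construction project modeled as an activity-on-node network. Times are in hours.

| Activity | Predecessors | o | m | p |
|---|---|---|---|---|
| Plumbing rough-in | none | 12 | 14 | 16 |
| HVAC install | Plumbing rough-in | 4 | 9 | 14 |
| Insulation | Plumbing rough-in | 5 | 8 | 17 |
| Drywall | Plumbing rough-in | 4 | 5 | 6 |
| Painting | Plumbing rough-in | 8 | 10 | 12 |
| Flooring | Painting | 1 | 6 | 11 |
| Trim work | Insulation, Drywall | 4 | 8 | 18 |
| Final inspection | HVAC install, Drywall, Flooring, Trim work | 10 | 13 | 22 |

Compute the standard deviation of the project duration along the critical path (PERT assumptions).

3.73 hours

te_Plumbing rough-in = (12 + 4·14 + 16)/6 = 84/6 = 14; σ²_Plumbing rough-in = ((16−12)/6)² = 0.444
te_HVAC install = (4 + 4·9 + 14)/6 = 54/6 = 9; σ²_HVAC install = ((14−4)/6)² = 2.778
te_Insulation = (5 + 4·8 + 17)/6 = 54/6 = 9; σ²_Insulation = ((17−5)/6)² = 4.000
te_Drywall = (4 + 4·5 + 6)/6 = 30/6 = 5; σ²_Drywall = ((6−4)/6)² = 0.111
te_Painting = (8 + 4·10 + 12)/6 = 60/6 = 10; σ²_Painting = ((12−8)/6)² = 0.444
te_Flooring = (1 + 4·6 + 11)/6 = 36/6 = 6; σ²_Flooring = ((11−1)/6)² = 2.778
te_Trim work = (4 + 4·8 + 18)/6 = 54/6 = 9; σ²_Trim work = ((18−4)/6)² = 5.444
te_Final inspection = (10 + 4·13 + 22)/6 = 84/6 = 14; σ²_Final inspection = ((22−10)/6)² = 4.000

Forward pass:
ES_Plumbing rough-in = 0; EF_Plumbing rough-in = 14
ES_HVAC install = 14; EF_HVAC install = 14+9 = 23
ES_Insulation = 14; EF_Insulation = 14+9 = 23
ES_Drywall = 14; EF_Drywall = 14+5 = 19
ES_Painting = 14; EF_Painting = 14+10 = 24
ES_Flooring = 24; EF_Flooring = 24+6 = 30
ES_Trim work = max(EF_Insulation=23, EF_Drywall=19) = 23; EF_Trim work = 23+9 = 32
ES_Final inspection = max(EF_HVAC install=23, EF_Drywall=19, EF_Flooring=30, EF_Trim work=32) = 32; EF_Final inspection = 32+14 = 46
Expected project duration μ = 46 hours. Critical path: Plumbing rough-in → Insulation → Trim work → Final inspection.

Variance along critical path = 0.444 + 4.000 + 5.444 + 4.000 = 13.889
σ = √13.889 = 3.727 hours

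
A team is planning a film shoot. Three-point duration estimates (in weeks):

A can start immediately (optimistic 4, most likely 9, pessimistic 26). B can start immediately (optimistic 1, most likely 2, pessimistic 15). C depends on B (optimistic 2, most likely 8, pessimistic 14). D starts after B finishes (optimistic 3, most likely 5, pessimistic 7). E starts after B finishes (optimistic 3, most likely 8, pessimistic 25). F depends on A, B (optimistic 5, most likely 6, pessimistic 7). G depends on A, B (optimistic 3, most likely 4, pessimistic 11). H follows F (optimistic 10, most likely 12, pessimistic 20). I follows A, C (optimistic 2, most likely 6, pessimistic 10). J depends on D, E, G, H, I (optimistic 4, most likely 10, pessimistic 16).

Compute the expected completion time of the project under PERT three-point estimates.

40 weeks

te_A = (4 + 4·9 + 26)/6 = 66/6 = 11
te_B = (1 + 4·2 + 15)/6 = 24/6 = 4
te_C = (2 + 4·8 + 14)/6 = 48/6 = 8
te_D = (3 + 4·5 + 7)/6 = 30/6 = 5
te_E = (3 + 4·8 + 25)/6 = 60/6 = 10
te_F = (5 + 4·6 + 7)/6 = 36/6 = 6
te_G = (3 + 4·4 + 11)/6 = 30/6 = 5
te_H = (10 + 4·12 + 20)/6 = 78/6 = 13
te_I = (2 + 4·6 + 10)/6 = 36/6 = 6
te_J = (4 + 4·10 + 16)/6 = 60/6 = 10

Forward pass:
ES_A = 0; EF_A = 11
ES_B = 0; EF_B = 4
ES_C = 4; EF_C = 4+8 = 12
ES_D = 4; EF_D = 4+5 = 9
ES_E = 4; EF_E = 4+10 = 14
ES_F = max(EF_A=11, EF_B=4) = 11; EF_F = 11+6 = 17
ES_G = max(EF_A=11, EF_B=4) = 11; EF_G = 11+5 = 16
ES_H = 17; EF_H = 17+13 = 30
ES_I = max(EF_A=11, EF_C=12) = 12; EF_I = 12+6 = 18
ES_J = max(EF_D=9, EF_E=14, EF_G=16, EF_H=30, EF_I=18) = 30; EF_J = 30+10 = 40
Expected project duration μ = 40 weeks. Critical path: A → F → H → J.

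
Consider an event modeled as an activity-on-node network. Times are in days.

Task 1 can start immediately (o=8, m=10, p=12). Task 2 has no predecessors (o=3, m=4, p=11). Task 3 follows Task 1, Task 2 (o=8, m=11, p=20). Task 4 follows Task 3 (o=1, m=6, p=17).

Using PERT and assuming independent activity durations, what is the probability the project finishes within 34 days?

te_Task 1 = (8 + 4·10 + 12)/6 = 60/6 = 10; σ²_Task 1 = ((12−8)/6)² = 0.444
te_Task 2 = (3 + 4·4 + 11)/6 = 30/6 = 5; σ²_Task 2 = ((11−3)/6)² = 1.778
te_Task 3 = (8 + 4·11 + 20)/6 = 72/6 = 12; σ²_Task 3 = ((20−8)/6)² = 4.000
te_Task 4 = (1 + 4·6 + 17)/6 = 42/6 = 7; σ²_Task 4 = ((17−1)/6)² = 7.111

Forward pass:
ES_Task 1 = 0; EF_Task 1 = 10
ES_Task 2 = 0; EF_Task 2 = 5
ES_Task 3 = max(EF_Task 1=10, EF_Task 2=5) = 10; EF_Task 3 = 10+12 = 22
ES_Task 4 = 22; EF_Task 4 = 22+7 = 29
Expected project duration μ = 29 days. Critical path: Task 1 → Task 3 → Task 4.

Variance along critical path = 0.444 + 4.000 + 7.111 = 11.556; σ = √11.556 = 3.399 days.
Z = (34 − 29) / 3.399 = 1.471
P(T ≤ 34) = Φ(1.471) ≈ 0.929

0.929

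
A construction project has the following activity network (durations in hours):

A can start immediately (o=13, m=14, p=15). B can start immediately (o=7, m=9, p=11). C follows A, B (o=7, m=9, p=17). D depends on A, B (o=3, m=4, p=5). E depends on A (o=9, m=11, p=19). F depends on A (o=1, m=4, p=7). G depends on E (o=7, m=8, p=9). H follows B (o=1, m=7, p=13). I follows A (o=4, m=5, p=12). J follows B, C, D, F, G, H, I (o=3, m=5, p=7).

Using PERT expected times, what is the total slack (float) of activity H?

18 hours

te_A = (13 + 4·14 + 15)/6 = 84/6 = 14
te_B = (7 + 4·9 + 11)/6 = 54/6 = 9
te_C = (7 + 4·9 + 17)/6 = 60/6 = 10
te_D = (3 + 4·4 + 5)/6 = 24/6 = 4
te_E = (9 + 4·11 + 19)/6 = 72/6 = 12
te_F = (1 + 4·4 + 7)/6 = 24/6 = 4
te_G = (7 + 4·8 + 9)/6 = 48/6 = 8
te_H = (1 + 4·7 + 13)/6 = 42/6 = 7
te_I = (4 + 4·5 + 12)/6 = 36/6 = 6
te_J = (3 + 4·5 + 7)/6 = 30/6 = 5

Forward pass:
ES_A = 0; EF_A = 14
ES_B = 0; EF_B = 9
ES_C = max(EF_A=14, EF_B=9) = 14; EF_C = 14+10 = 24
ES_D = max(EF_A=14, EF_B=9) = 14; EF_D = 14+4 = 18
ES_E = 14; EF_E = 14+12 = 26
ES_F = 14; EF_F = 14+4 = 18
ES_G = 26; EF_G = 26+8 = 34
ES_H = 9; EF_H = 9+7 = 16
ES_I = 14; EF_I = 14+6 = 20
ES_J = max(EF_B=9, EF_C=24, EF_D=18, EF_F=18, EF_G=34, EF_H=16, EF_I=20) = 34; EF_J = 34+5 = 39
Expected project duration μ = 39 hours. Critical path: A → E → G → J.

Backward pass:
LF_J = 39; LS_J = 39−5 = 34
LF_I = LS_J = 34; LS_I = 34−6 = 28
LF_H = LS_J = 34; LS_H = 34−7 = 27
LF_G = LS_J = 34; LS_G = 34−8 = 26
LF_F = LS_J = 34; LS_F = 34−4 = 30
LF_E = LS_G = 26; LS_E = 26−12 = 14
LF_D = LS_J = 34; LS_D = 34−4 = 30
LF_C = LS_J = 34; LS_C = 34−10 = 24
LF_B = min(LS_C=24, LS_D=30, LS_H=27, LS_J=34) = 24; LS_B = 24−9 = 15
LF_A = min(LS_C=24, LS_D=30, LS_E=14, LS_F=30, LS_I=28) = 14; LS_A = 14−14 = 0
Slack_H = LS_H − ES_H = 27 − 9 = 18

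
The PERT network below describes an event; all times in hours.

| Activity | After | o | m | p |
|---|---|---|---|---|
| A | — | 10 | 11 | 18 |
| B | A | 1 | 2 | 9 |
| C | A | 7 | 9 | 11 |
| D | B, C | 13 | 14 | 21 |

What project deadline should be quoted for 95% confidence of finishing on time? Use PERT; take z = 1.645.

39.3 hours

te_A = (10 + 4·11 + 18)/6 = 72/6 = 12; σ²_A = ((18−10)/6)² = 1.778
te_B = (1 + 4·2 + 9)/6 = 18/6 = 3; σ²_B = ((9−1)/6)² = 1.778
te_C = (7 + 4·9 + 11)/6 = 54/6 = 9; σ²_C = ((11−7)/6)² = 0.444
te_D = (13 + 4·14 + 21)/6 = 90/6 = 15; σ²_D = ((21−13)/6)² = 1.778

Forward pass:
ES_A = 0; EF_A = 12
ES_B = 12; EF_B = 12+3 = 15
ES_C = 12; EF_C = 12+9 = 21
ES_D = max(EF_B=15, EF_C=21) = 21; EF_D = 21+15 = 36
Expected project duration μ = 36 hours. Critical path: A → C → D.

Variance along critical path = 1.778 + 0.444 + 1.778 = 4.000; σ = 2.000 hours.
D = μ + z·σ = 36 + 1.645·2.000 = 39.3 hours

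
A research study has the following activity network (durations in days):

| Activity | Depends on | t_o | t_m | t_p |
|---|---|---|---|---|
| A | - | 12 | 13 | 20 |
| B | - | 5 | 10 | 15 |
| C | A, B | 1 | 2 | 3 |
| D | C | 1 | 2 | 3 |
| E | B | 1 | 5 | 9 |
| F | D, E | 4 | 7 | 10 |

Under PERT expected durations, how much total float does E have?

te_A = (12 + 4·13 + 20)/6 = 84/6 = 14
te_B = (5 + 4·10 + 15)/6 = 60/6 = 10
te_C = (1 + 4·2 + 3)/6 = 12/6 = 2
te_D = (1 + 4·2 + 3)/6 = 12/6 = 2
te_E = (1 + 4·5 + 9)/6 = 30/6 = 5
te_F = (4 + 4·7 + 10)/6 = 42/6 = 7

Forward pass:
ES_A = 0; EF_A = 14
ES_B = 0; EF_B = 10
ES_C = max(EF_A=14, EF_B=10) = 14; EF_C = 14+2 = 16
ES_D = 16; EF_D = 16+2 = 18
ES_E = 10; EF_E = 10+5 = 15
ES_F = max(EF_D=18, EF_E=15) = 18; EF_F = 18+7 = 25
Expected project duration μ = 25 days. Critical path: A → C → D → F.

Backward pass:
LF_F = 25; LS_F = 25−7 = 18
LF_E = LS_F = 18; LS_E = 18−5 = 13
LF_D = LS_F = 18; LS_D = 18−2 = 16
LF_C = LS_D = 16; LS_C = 16−2 = 14
LF_B = min(LS_C=14, LS_E=13) = 13; LS_B = 13−10 = 3
LF_A = LS_C = 14; LS_A = 14−14 = 0
Slack_E = LS_E − ES_E = 13 − 10 = 3

3 days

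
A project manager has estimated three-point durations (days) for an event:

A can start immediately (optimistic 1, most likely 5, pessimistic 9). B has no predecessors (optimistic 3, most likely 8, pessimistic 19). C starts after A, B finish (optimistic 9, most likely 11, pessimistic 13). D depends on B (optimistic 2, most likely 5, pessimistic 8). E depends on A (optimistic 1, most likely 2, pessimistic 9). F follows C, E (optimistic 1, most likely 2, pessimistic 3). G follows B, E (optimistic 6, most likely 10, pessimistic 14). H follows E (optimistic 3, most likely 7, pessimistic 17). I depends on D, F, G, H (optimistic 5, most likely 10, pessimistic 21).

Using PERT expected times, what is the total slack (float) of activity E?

4 days

te_A = (1 + 4·5 + 9)/6 = 30/6 = 5
te_B = (3 + 4·8 + 19)/6 = 54/6 = 9
te_C = (9 + 4·11 + 13)/6 = 66/6 = 11
te_D = (2 + 4·5 + 8)/6 = 30/6 = 5
te_E = (1 + 4·2 + 9)/6 = 18/6 = 3
te_F = (1 + 4·2 + 3)/6 = 12/6 = 2
te_G = (6 + 4·10 + 14)/6 = 60/6 = 10
te_H = (3 + 4·7 + 17)/6 = 48/6 = 8
te_I = (5 + 4·10 + 21)/6 = 66/6 = 11

Forward pass:
ES_A = 0; EF_A = 5
ES_B = 0; EF_B = 9
ES_C = max(EF_A=5, EF_B=9) = 9; EF_C = 9+11 = 20
ES_D = 9; EF_D = 9+5 = 14
ES_E = 5; EF_E = 5+3 = 8
ES_F = max(EF_C=20, EF_E=8) = 20; EF_F = 20+2 = 22
ES_G = max(EF_B=9, EF_E=8) = 9; EF_G = 9+10 = 19
ES_H = 8; EF_H = 8+8 = 16
ES_I = max(EF_D=14, EF_F=22, EF_G=19, EF_H=16) = 22; EF_I = 22+11 = 33
Expected project duration μ = 33 days. Critical path: B → C → F → I.

Backward pass:
LF_I = 33; LS_I = 33−11 = 22
LF_H = LS_I = 22; LS_H = 22−8 = 14
LF_G = LS_I = 22; LS_G = 22−10 = 12
LF_F = LS_I = 22; LS_F = 22−2 = 20
LF_E = min(LS_F=20, LS_G=12, LS_H=14) = 12; LS_E = 12−3 = 9
LF_D = LS_I = 22; LS_D = 22−5 = 17
LF_C = LS_F = 20; LS_C = 20−11 = 9
LF_B = min(LS_C=9, LS_D=17, LS_G=12) = 9; LS_B = 9−9 = 0
LF_A = min(LS_C=9, LS_E=9) = 9; LS_A = 9−5 = 4
Slack_E = LS_E − ES_E = 9 − 5 = 4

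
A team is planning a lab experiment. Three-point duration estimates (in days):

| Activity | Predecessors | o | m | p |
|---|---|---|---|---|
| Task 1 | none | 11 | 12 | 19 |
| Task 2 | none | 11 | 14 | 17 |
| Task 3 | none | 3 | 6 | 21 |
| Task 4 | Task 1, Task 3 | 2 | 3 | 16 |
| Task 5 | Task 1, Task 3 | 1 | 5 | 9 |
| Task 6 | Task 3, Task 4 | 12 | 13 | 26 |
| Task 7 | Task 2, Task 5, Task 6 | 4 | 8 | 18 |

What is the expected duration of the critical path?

te_Task 1 = (11 + 4·12 + 19)/6 = 78/6 = 13
te_Task 2 = (11 + 4·14 + 17)/6 = 84/6 = 14
te_Task 3 = (3 + 4·6 + 21)/6 = 48/6 = 8
te_Task 4 = (2 + 4·3 + 16)/6 = 30/6 = 5
te_Task 5 = (1 + 4·5 + 9)/6 = 30/6 = 5
te_Task 6 = (12 + 4·13 + 26)/6 = 90/6 = 15
te_Task 7 = (4 + 4·8 + 18)/6 = 54/6 = 9

Forward pass:
ES_Task 1 = 0; EF_Task 1 = 13
ES_Task 2 = 0; EF_Task 2 = 14
ES_Task 3 = 0; EF_Task 3 = 8
ES_Task 4 = max(EF_Task 1=13, EF_Task 3=8) = 13; EF_Task 4 = 13+5 = 18
ES_Task 5 = max(EF_Task 1=13, EF_Task 3=8) = 13; EF_Task 5 = 13+5 = 18
ES_Task 6 = max(EF_Task 3=8, EF_Task 4=18) = 18; EF_Task 6 = 18+15 = 33
ES_Task 7 = max(EF_Task 2=14, EF_Task 5=18, EF_Task 6=33) = 33; EF_Task 7 = 33+9 = 42
Expected project duration μ = 42 days. Critical path: Task 1 → Task 4 → Task 6 → Task 7.

42 days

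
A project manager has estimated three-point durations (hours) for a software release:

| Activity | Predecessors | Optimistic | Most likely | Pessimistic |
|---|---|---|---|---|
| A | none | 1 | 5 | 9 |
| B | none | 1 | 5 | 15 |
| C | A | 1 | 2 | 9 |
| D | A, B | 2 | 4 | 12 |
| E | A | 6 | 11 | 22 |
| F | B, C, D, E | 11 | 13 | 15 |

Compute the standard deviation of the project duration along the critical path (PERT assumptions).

3.06 hours

te_A = (1 + 4·5 + 9)/6 = 30/6 = 5; σ²_A = ((9−1)/6)² = 1.778
te_B = (1 + 4·5 + 15)/6 = 36/6 = 6; σ²_B = ((15−1)/6)² = 5.444
te_C = (1 + 4·2 + 9)/6 = 18/6 = 3; σ²_C = ((9−1)/6)² = 1.778
te_D = (2 + 4·4 + 12)/6 = 30/6 = 5; σ²_D = ((12−2)/6)² = 2.778
te_E = (6 + 4·11 + 22)/6 = 72/6 = 12; σ²_E = ((22−6)/6)² = 7.111
te_F = (11 + 4·13 + 15)/6 = 78/6 = 13; σ²_F = ((15−11)/6)² = 0.444

Forward pass:
ES_A = 0; EF_A = 5
ES_B = 0; EF_B = 6
ES_C = 5; EF_C = 5+3 = 8
ES_D = max(EF_A=5, EF_B=6) = 6; EF_D = 6+5 = 11
ES_E = 5; EF_E = 5+12 = 17
ES_F = max(EF_B=6, EF_C=8, EF_D=11, EF_E=17) = 17; EF_F = 17+13 = 30
Expected project duration μ = 30 hours. Critical path: A → E → F.

Variance along critical path = 1.778 + 7.111 + 0.444 = 9.333
σ = √9.333 = 3.055 hours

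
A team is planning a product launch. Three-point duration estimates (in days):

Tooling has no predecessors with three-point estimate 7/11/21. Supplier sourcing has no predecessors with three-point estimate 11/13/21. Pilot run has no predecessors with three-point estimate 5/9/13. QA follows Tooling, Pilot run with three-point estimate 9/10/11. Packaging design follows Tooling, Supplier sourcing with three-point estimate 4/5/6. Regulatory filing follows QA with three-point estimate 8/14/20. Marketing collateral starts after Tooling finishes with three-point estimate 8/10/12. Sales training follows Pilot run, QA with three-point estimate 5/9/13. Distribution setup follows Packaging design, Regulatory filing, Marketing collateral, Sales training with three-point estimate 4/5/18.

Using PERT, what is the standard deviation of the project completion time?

3.87 days

te_Tooling = (7 + 4·11 + 21)/6 = 72/6 = 12; σ²_Tooling = ((21−7)/6)² = 5.444
te_Supplier sourcing = (11 + 4·13 + 21)/6 = 84/6 = 14; σ²_Supplier sourcing = ((21−11)/6)² = 2.778
te_Pilot run = (5 + 4·9 + 13)/6 = 54/6 = 9; σ²_Pilot run = ((13−5)/6)² = 1.778
te_QA = (9 + 4·10 + 11)/6 = 60/6 = 10; σ²_QA = ((11−9)/6)² = 0.111
te_Packaging design = (4 + 4·5 + 6)/6 = 30/6 = 5; σ²_Packaging design = ((6−4)/6)² = 0.111
te_Regulatory filing = (8 + 4·14 + 20)/6 = 84/6 = 14; σ²_Regulatory filing = ((20−8)/6)² = 4.000
te_Marketing collateral = (8 + 4·10 + 12)/6 = 60/6 = 10; σ²_Marketing collateral = ((12−8)/6)² = 0.444
te_Sales training = (5 + 4·9 + 13)/6 = 54/6 = 9; σ²_Sales training = ((13−5)/6)² = 1.778
te_Distribution setup = (4 + 4·5 + 18)/6 = 42/6 = 7; σ²_Distribution setup = ((18−4)/6)² = 5.444

Forward pass:
ES_Tooling = 0; EF_Tooling = 12
ES_Supplier sourcing = 0; EF_Supplier sourcing = 14
ES_Pilot run = 0; EF_Pilot run = 9
ES_QA = max(EF_Tooling=12, EF_Pilot run=9) = 12; EF_QA = 12+10 = 22
ES_Packaging design = max(EF_Tooling=12, EF_Supplier sourcing=14) = 14; EF_Packaging design = 14+5 = 19
ES_Regulatory filing = 22; EF_Regulatory filing = 22+14 = 36
ES_Marketing collateral = 12; EF_Marketing collateral = 12+10 = 22
ES_Sales training = max(EF_Pilot run=9, EF_QA=22) = 22; EF_Sales training = 22+9 = 31
ES_Distribution setup = max(EF_Packaging design=19, EF_Regulatory filing=36, EF_Marketing collateral=22, EF_Sales training=31) = 36; EF_Distribution setup = 36+7 = 43
Expected project duration μ = 43 days. Critical path: Tooling → QA → Regulatory filing → Distribution setup.

Variance along critical path = 5.444 + 0.111 + 4.000 + 5.444 = 15.000
σ = √15.000 = 3.873 days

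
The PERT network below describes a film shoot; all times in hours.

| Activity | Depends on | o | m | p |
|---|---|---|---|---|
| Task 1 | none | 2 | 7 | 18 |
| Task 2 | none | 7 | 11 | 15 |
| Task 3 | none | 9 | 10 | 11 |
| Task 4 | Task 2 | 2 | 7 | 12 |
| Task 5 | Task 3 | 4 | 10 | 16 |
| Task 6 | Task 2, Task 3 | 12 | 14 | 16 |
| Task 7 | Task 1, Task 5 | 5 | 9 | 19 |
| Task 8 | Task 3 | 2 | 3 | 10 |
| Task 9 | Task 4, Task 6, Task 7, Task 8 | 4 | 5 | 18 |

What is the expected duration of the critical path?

te_Task 1 = (2 + 4·7 + 18)/6 = 48/6 = 8
te_Task 2 = (7 + 4·11 + 15)/6 = 66/6 = 11
te_Task 3 = (9 + 4·10 + 11)/6 = 60/6 = 10
te_Task 4 = (2 + 4·7 + 12)/6 = 42/6 = 7
te_Task 5 = (4 + 4·10 + 16)/6 = 60/6 = 10
te_Task 6 = (12 + 4·14 + 16)/6 = 84/6 = 14
te_Task 7 = (5 + 4·9 + 19)/6 = 60/6 = 10
te_Task 8 = (2 + 4·3 + 10)/6 = 24/6 = 4
te_Task 9 = (4 + 4·5 + 18)/6 = 42/6 = 7

Forward pass:
ES_Task 1 = 0; EF_Task 1 = 8
ES_Task 2 = 0; EF_Task 2 = 11
ES_Task 3 = 0; EF_Task 3 = 10
ES_Task 4 = 11; EF_Task 4 = 11+7 = 18
ES_Task 5 = 10; EF_Task 5 = 10+10 = 20
ES_Task 6 = max(EF_Task 2=11, EF_Task 3=10) = 11; EF_Task 6 = 11+14 = 25
ES_Task 7 = max(EF_Task 1=8, EF_Task 5=20) = 20; EF_Task 7 = 20+10 = 30
ES_Task 8 = 10; EF_Task 8 = 10+4 = 14
ES_Task 9 = max(EF_Task 4=18, EF_Task 6=25, EF_Task 7=30, EF_Task 8=14) = 30; EF_Task 9 = 30+7 = 37
Expected project duration μ = 37 hours. Critical path: Task 3 → Task 5 → Task 7 → Task 9.

37 hours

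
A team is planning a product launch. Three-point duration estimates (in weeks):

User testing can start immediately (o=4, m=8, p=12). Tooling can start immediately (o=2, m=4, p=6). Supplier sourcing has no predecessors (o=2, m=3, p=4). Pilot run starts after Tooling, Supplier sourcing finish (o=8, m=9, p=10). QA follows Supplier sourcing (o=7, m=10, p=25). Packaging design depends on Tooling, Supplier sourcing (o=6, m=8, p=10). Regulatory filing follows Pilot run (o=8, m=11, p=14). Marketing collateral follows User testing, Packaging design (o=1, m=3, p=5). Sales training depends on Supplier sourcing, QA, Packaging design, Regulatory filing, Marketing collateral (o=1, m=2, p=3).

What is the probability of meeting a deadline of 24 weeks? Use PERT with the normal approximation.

te_User testing = (4 + 4·8 + 12)/6 = 48/6 = 8; σ²_User testing = ((12−4)/6)² = 1.778
te_Tooling = (2 + 4·4 + 6)/6 = 24/6 = 4; σ²_Tooling = ((6−2)/6)² = 0.444
te_Supplier sourcing = (2 + 4·3 + 4)/6 = 18/6 = 3; σ²_Supplier sourcing = ((4−2)/6)² = 0.111
te_Pilot run = (8 + 4·9 + 10)/6 = 54/6 = 9; σ²_Pilot run = ((10−8)/6)² = 0.111
te_QA = (7 + 4·10 + 25)/6 = 72/6 = 12; σ²_QA = ((25−7)/6)² = 9.000
te_Packaging design = (6 + 4·8 + 10)/6 = 48/6 = 8; σ²_Packaging design = ((10−6)/6)² = 0.444
te_Regulatory filing = (8 + 4·11 + 14)/6 = 66/6 = 11; σ²_Regulatory filing = ((14−8)/6)² = 1.000
te_Marketing collateral = (1 + 4·3 + 5)/6 = 18/6 = 3; σ²_Marketing collateral = ((5−1)/6)² = 0.444
te_Sales training = (1 + 4·2 + 3)/6 = 12/6 = 2; σ²_Sales training = ((3−1)/6)² = 0.111

Forward pass:
ES_User testing = 0; EF_User testing = 8
ES_Tooling = 0; EF_Tooling = 4
ES_Supplier sourcing = 0; EF_Supplier sourcing = 3
ES_Pilot run = max(EF_Tooling=4, EF_Supplier sourcing=3) = 4; EF_Pilot run = 4+9 = 13
ES_QA = 3; EF_QA = 3+12 = 15
ES_Packaging design = max(EF_Tooling=4, EF_Supplier sourcing=3) = 4; EF_Packaging design = 4+8 = 12
ES_Regulatory filing = 13; EF_Regulatory filing = 13+11 = 24
ES_Marketing collateral = max(EF_User testing=8, EF_Packaging design=12) = 12; EF_Marketing collateral = 12+3 = 15
ES_Sales training = max(EF_Supplier sourcing=3, EF_QA=15, EF_Packaging design=12, EF_Regulatory filing=24, EF_Marketing collateral=15) = 24; EF_Sales training = 24+2 = 26
Expected project duration μ = 26 weeks. Critical path: Tooling → Pilot run → Regulatory filing → Sales training.

Variance along critical path = 0.444 + 0.111 + 1.000 + 0.111 = 1.667; σ = √1.667 = 1.291 weeks.
Z = (24 − 26) / 1.291 = -1.549
P(T ≤ 24) = Φ(-1.549) ≈ 0.061

0.061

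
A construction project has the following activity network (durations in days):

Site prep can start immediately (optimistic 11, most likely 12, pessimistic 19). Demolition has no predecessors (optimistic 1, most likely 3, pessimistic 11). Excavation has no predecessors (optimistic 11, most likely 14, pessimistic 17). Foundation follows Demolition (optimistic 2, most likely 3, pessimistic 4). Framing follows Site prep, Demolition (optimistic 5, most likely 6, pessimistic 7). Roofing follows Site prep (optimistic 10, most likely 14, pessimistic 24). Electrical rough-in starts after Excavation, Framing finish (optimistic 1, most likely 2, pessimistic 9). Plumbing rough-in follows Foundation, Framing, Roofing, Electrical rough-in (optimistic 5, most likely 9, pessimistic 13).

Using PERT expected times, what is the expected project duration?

te_Site prep = (11 + 4·12 + 19)/6 = 78/6 = 13
te_Demolition = (1 + 4·3 + 11)/6 = 24/6 = 4
te_Excavation = (11 + 4·14 + 17)/6 = 84/6 = 14
te_Foundation = (2 + 4·3 + 4)/6 = 18/6 = 3
te_Framing = (5 + 4·6 + 7)/6 = 36/6 = 6
te_Roofing = (10 + 4·14 + 24)/6 = 90/6 = 15
te_Electrical rough-in = (1 + 4·2 + 9)/6 = 18/6 = 3
te_Plumbing rough-in = (5 + 4·9 + 13)/6 = 54/6 = 9

Forward pass:
ES_Site prep = 0; EF_Site prep = 13
ES_Demolition = 0; EF_Demolition = 4
ES_Excavation = 0; EF_Excavation = 14
ES_Foundation = 4; EF_Foundation = 4+3 = 7
ES_Framing = max(EF_Site prep=13, EF_Demolition=4) = 13; EF_Framing = 13+6 = 19
ES_Roofing = 13; EF_Roofing = 13+15 = 28
ES_Electrical rough-in = max(EF_Excavation=14, EF_Framing=19) = 19; EF_Electrical rough-in = 19+3 = 22
ES_Plumbing rough-in = max(EF_Foundation=7, EF_Framing=19, EF_Roofing=28, EF_Electrical rough-in=22) = 28; EF_Plumbing rough-in = 28+9 = 37
Expected project duration μ = 37 days. Critical path: Site prep → Roofing → Plumbing rough-in.

37 days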